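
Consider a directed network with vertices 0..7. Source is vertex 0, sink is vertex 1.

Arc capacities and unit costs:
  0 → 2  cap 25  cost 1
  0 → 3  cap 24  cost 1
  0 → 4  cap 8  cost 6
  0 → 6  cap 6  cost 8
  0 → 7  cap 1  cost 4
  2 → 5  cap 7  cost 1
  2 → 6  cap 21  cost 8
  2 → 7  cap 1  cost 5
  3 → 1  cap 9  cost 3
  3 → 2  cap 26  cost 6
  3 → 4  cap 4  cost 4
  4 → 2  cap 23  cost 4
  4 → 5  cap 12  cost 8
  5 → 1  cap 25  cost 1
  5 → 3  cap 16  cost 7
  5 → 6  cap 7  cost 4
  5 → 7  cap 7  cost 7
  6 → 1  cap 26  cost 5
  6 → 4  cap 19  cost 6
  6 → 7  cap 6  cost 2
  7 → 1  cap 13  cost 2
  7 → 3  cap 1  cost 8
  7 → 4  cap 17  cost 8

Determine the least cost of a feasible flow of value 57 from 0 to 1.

shortest-cost path #1: 0→2→5→1 push 7 @ unit cost 3 (adds 21)
shortest-cost path #2: 0→3→1 push 9 @ unit cost 4 (adds 36)
shortest-cost path #3: 0→7→1 push 1 @ unit cost 6 (adds 6)
shortest-cost path #4: 0→2→7→1 push 1 @ unit cost 8 (adds 8)
shortest-cost path #5: 0→6→7→1 push 6 @ unit cost 12 (adds 72)
shortest-cost path #6: 0→3→4→5→1 push 4 @ unit cost 14 (adds 56)
shortest-cost path #7: 0→2→6→1 push 17 @ unit cost 14 (adds 238)
shortest-cost path #8: 0→4→5→1 push 8 @ unit cost 15 (adds 120)
shortest-cost path #9: 0→3→2→6→1 push 4 @ unit cost 20 (adds 80)
total cost = 637

Minimum cost for 57 units: 637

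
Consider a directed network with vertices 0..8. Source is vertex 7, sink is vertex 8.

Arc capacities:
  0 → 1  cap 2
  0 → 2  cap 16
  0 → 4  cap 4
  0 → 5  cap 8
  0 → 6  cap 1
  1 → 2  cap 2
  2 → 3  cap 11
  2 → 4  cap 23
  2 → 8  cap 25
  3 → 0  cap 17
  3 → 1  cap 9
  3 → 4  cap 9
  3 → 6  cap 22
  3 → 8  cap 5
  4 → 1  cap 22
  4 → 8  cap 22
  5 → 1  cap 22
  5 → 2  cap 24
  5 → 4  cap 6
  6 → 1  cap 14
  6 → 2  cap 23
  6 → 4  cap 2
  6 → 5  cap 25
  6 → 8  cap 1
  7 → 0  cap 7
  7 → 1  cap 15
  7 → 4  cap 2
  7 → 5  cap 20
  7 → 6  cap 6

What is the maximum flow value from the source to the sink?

Maximum flow value: 37

augment #1: 7→4→8 bottleneck 2, total now 2
augment #2: 7→6→8 bottleneck 1, total now 3
augment #3: 7→0→2→8 bottleneck 7, total now 10
augment #4: 7→1→2→8 bottleneck 2, total now 12
augment #5: 7→5→2→8 bottleneck 16, total now 28
augment #6: 7→5→4→8 bottleneck 4, total now 32
augment #7: 7→6→4→8 bottleneck 2, total now 34
augment #8: 7→6→2→3→8 bottleneck 3, total now 37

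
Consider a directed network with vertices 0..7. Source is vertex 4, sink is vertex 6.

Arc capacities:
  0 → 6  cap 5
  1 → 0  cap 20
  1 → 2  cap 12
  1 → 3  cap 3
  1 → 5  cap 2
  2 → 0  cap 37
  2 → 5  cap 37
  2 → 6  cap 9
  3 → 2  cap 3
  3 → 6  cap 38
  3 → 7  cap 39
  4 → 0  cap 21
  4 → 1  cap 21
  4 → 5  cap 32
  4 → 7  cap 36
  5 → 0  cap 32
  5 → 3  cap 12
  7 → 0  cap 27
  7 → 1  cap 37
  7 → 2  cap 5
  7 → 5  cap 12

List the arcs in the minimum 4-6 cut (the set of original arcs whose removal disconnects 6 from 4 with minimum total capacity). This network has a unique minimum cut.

augment #1: 4→0→6 push 5
augment #2: 4→1→2→6 push 9
augment #3: 4→1→3→6 push 3
augment #4: 4→5→3→6 push 12
max flow = 29; residual-reachable set from 4 gives S-side
cut edges (S→T): {(0,6), (1,3), (2,6), (5,3)} total cap 29

Min-cut arcs: {(0,6), (1,3), (2,6), (5,3)} (total capacity 29)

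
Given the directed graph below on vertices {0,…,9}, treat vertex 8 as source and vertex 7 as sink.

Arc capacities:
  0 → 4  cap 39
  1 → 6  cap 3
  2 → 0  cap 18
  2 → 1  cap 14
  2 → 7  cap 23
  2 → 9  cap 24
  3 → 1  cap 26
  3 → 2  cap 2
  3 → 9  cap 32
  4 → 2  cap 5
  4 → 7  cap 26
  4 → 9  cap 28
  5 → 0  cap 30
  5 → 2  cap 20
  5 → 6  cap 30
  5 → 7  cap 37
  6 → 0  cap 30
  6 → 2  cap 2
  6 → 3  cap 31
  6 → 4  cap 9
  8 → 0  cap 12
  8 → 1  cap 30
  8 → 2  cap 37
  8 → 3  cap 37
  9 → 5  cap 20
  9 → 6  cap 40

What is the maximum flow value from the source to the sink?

augment #1: 8→2→7 bottleneck 23, total now 23
augment #2: 8→0→4→7 bottleneck 12, total now 35
augment #3: 8→1→6→4→7 bottleneck 3, total now 38
augment #4: 8→2→0→4→7 bottleneck 11, total now 49
augment #5: 8→2→9→5→7 bottleneck 3, total now 52
augment #6: 8→3→9→5→7 bottleneck 17, total now 69

Maximum flow value: 69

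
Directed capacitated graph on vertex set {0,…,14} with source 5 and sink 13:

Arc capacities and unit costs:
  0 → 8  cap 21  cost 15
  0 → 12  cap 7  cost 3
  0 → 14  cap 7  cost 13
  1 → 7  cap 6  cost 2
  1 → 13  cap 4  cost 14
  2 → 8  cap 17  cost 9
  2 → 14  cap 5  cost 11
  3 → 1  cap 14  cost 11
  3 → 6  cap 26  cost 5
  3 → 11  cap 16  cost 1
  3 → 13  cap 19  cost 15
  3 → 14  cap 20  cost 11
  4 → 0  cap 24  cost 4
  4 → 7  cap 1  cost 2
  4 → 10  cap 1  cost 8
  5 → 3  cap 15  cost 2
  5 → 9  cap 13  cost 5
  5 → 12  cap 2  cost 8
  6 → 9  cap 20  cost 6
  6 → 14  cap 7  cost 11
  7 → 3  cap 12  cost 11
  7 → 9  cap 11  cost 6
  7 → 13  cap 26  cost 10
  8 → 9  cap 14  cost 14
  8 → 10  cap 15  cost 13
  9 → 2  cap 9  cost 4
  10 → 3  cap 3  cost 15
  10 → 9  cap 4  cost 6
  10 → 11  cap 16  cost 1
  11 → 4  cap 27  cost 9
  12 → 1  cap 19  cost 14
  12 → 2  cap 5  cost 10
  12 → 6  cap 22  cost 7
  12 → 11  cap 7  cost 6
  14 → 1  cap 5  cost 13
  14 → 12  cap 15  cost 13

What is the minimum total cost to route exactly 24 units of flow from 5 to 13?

Minimum cost for 24 units: 664

shortest-cost path #1: 5→3→13 push 15 @ unit cost 17 (adds 255)
shortest-cost path #2: 5→12→1→7→13 push 2 @ unit cost 34 (adds 68)
shortest-cost path #3: 5→9→2→14→1→7→13 push 4 @ unit cost 45 (adds 180)
shortest-cost path #4: 5→9→2→14→1→12→11→4→7→13 push 1 @ unit cost 46 (adds 46)
shortest-cost path #5: 5→9→2→8→10→11→12→1→13 push 1 @ unit cost 54 (adds 54)
shortest-cost path #6: 5→9→2→8→10→3→13 push 1 @ unit cost 61 (adds 61)
total cost = 664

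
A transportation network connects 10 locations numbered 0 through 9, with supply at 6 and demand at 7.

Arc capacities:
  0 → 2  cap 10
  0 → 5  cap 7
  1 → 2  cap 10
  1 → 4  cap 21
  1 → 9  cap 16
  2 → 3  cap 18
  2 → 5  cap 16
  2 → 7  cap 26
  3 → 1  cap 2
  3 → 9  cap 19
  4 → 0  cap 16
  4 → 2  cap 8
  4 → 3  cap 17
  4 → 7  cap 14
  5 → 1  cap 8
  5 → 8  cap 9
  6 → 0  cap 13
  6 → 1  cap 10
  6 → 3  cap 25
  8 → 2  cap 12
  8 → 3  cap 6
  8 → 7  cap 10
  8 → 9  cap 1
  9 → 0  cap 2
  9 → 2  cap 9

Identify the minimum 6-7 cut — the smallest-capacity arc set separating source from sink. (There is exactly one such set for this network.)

Min-cut arcs: {(3,1), (6,0), (6,1), (9,0), (9,2)} (total capacity 36)

augment #1: 6→0→2→7 push 10
augment #2: 6→1→2→7 push 10
augment #3: 6→0→5→8→7 push 3
augment #4: 6→3→1→4→7 push 2
augment #5: 6→3→9→2→7 push 6
augment #6: 6→3→9→0→5→8→7 push 2
augment #7: 6→3→9→2→1→4→7 push 3
max flow = 36; residual-reachable set from 6 gives S-side
cut edges (S→T): {(3,1), (6,0), (6,1), (9,0), (9,2)} total cap 36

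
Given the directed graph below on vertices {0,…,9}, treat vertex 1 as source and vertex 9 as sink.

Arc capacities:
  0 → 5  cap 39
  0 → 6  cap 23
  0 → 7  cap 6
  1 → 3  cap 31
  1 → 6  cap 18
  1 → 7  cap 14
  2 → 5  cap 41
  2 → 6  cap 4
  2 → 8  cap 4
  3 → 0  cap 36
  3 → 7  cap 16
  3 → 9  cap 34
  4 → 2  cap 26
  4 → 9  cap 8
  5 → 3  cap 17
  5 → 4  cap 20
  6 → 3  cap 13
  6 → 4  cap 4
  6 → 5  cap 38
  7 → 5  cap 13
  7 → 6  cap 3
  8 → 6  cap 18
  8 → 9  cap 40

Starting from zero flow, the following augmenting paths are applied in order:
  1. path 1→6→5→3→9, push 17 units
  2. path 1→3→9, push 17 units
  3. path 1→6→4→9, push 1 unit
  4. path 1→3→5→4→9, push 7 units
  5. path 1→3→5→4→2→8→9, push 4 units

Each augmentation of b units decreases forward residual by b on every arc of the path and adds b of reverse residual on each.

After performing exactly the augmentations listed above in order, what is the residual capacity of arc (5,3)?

Residual capacity of (5,3): 11

after path 1 (1→6→5→3→9, push 17): res(5,3)=0
after path 2 (1→3→9, push 17): res(5,3)=0
after path 3 (1→6→4→9, push 1): res(5,3)=0
after path 4 (1→3→5→4→9, push 7): res(5,3)=7
after path 5 (1→3→5→4→2→8→9, push 4): res(5,3)=11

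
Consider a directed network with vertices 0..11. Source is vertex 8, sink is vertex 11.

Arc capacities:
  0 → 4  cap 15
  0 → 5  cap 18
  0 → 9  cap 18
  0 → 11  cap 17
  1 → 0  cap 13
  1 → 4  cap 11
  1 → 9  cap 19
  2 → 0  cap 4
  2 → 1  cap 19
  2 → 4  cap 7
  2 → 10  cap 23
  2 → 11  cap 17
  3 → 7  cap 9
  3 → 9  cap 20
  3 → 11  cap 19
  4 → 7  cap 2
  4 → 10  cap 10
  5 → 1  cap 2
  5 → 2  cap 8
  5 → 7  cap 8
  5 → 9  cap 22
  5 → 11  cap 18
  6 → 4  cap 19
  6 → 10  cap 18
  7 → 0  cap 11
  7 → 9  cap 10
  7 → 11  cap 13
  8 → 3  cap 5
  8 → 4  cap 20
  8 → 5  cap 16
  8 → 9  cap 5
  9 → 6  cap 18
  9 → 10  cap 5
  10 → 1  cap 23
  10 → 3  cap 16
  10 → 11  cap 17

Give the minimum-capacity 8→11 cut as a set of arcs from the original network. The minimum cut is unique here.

Min-cut arcs: {(4,7), (4,10), (8,3), (8,5), (8,9)} (total capacity 38)

augment #1: 8→3→11 push 5
augment #2: 8→5→11 push 16
augment #3: 8→4→7→11 push 2
augment #4: 8→4→10→11 push 10
augment #5: 8→9→10→11 push 5
max flow = 38; residual-reachable set from 8 gives S-side
cut edges (S→T): {(4,7), (4,10), (8,3), (8,5), (8,9)} total cap 38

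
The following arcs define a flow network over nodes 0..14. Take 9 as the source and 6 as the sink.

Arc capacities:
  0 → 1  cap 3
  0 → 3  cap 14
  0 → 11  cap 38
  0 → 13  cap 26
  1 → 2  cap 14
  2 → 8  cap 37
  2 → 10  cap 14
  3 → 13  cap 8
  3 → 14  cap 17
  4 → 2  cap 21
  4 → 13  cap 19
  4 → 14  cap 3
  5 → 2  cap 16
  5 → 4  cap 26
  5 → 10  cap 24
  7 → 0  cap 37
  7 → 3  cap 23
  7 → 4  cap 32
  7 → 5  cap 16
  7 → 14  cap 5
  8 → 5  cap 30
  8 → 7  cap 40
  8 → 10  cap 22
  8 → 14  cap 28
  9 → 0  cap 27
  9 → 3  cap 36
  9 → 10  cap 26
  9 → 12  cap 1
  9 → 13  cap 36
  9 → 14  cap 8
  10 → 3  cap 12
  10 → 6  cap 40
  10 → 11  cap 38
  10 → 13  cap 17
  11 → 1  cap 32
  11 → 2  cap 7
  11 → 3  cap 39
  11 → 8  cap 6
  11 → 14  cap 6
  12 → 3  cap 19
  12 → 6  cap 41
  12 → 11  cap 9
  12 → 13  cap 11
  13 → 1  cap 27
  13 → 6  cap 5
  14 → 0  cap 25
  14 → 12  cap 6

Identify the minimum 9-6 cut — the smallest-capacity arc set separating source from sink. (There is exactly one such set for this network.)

Min-cut arcs: {(9,12), (10,6), (13,6), (14,12)} (total capacity 52)

augment #1: 9→10→6 push 26
augment #2: 9→12→6 push 1
augment #3: 9→13→6 push 5
augment #4: 9→14→12→6 push 6
augment #5: 9→0→1→2→10→6 push 3
augment #6: 9→0→11→2→10→6 push 7
augment #7: 9→0→11→8→10→6 push 4
max flow = 52; residual-reachable set from 9 gives S-side
cut edges (S→T): {(9,12), (10,6), (13,6), (14,12)} total cap 52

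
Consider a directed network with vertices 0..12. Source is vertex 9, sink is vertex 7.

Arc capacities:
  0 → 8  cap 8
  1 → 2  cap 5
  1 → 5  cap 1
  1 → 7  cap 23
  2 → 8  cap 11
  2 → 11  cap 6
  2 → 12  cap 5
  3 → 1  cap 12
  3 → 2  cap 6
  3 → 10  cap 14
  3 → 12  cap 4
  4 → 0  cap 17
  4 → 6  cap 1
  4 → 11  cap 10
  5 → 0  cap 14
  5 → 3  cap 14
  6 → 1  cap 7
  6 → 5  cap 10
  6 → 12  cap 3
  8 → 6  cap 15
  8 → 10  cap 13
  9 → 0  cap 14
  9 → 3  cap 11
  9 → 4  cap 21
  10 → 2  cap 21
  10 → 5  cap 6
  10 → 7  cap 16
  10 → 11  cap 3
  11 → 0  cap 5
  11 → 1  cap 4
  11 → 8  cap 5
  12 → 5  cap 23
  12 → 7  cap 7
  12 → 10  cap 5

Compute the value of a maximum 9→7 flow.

Maximum flow value: 29

augment #1: 9→3→1→7 bottleneck 11, total now 11
augment #2: 9→0→8→10→7 bottleneck 8, total now 19
augment #3: 9→4→6→1→7 bottleneck 1, total now 20
augment #4: 9→4→11→1→7 bottleneck 4, total now 24
augment #5: 9→4→11→8→10→7 bottleneck 5, total now 29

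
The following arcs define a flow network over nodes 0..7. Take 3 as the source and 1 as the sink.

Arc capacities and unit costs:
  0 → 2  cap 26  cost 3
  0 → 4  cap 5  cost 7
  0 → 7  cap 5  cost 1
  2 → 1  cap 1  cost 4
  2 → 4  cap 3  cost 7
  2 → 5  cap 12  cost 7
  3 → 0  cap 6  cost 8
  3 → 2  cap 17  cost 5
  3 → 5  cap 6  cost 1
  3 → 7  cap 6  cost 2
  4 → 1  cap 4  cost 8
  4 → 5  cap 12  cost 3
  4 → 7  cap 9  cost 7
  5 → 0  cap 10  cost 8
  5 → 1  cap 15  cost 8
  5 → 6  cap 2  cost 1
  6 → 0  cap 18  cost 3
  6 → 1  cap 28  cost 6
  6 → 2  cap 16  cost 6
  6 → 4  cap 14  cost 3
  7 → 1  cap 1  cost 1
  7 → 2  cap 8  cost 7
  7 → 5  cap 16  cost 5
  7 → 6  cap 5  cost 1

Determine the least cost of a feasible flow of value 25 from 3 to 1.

Minimum cost for 25 units: 349

shortest-cost path #1: 3→7→1 push 1 @ unit cost 3 (adds 3)
shortest-cost path #2: 3→5→6→1 push 2 @ unit cost 8 (adds 16)
shortest-cost path #3: 3→5→1 push 4 @ unit cost 9 (adds 36)
shortest-cost path #4: 3→2→1 push 1 @ unit cost 9 (adds 9)
shortest-cost path #5: 3→7→6→1 push 5 @ unit cost 9 (adds 45)
shortest-cost path #6: 3→2→4→1 push 3 @ unit cost 20 (adds 60)
shortest-cost path #7: 3→2→5→1 push 9 @ unit cost 20 (adds 180)
total cost = 349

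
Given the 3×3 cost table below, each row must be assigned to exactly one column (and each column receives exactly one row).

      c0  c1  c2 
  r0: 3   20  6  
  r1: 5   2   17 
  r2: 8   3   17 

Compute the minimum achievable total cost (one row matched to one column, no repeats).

optimal assignment: row0→col2 (cost 6), row1→col0 (cost 5), row2→col1 (cost 3)
total = 6 + 5 + 3 = 14

Minimum assignment cost: 14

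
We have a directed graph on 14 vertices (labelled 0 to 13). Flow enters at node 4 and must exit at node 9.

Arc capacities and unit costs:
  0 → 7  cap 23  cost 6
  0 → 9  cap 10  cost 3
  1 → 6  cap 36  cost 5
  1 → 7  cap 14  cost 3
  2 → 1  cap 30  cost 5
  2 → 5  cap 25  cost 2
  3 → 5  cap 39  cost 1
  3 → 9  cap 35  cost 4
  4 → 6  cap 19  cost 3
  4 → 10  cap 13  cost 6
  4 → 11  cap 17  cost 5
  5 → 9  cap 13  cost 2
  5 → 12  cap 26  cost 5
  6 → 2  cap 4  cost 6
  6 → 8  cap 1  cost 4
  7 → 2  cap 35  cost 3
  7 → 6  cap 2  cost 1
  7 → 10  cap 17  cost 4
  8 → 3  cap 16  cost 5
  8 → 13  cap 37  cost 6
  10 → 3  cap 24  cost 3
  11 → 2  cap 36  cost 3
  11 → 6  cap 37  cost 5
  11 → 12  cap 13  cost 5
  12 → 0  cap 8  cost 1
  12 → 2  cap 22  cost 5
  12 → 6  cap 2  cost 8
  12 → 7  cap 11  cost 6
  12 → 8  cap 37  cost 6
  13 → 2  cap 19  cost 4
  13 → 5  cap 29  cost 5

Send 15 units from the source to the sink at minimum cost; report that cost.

Minimum cost for 15 units: 182

shortest-cost path #1: 4→11→2→5→9 push 13 @ unit cost 12 (adds 156)
shortest-cost path #2: 4→10→3→9 push 2 @ unit cost 13 (adds 26)
total cost = 182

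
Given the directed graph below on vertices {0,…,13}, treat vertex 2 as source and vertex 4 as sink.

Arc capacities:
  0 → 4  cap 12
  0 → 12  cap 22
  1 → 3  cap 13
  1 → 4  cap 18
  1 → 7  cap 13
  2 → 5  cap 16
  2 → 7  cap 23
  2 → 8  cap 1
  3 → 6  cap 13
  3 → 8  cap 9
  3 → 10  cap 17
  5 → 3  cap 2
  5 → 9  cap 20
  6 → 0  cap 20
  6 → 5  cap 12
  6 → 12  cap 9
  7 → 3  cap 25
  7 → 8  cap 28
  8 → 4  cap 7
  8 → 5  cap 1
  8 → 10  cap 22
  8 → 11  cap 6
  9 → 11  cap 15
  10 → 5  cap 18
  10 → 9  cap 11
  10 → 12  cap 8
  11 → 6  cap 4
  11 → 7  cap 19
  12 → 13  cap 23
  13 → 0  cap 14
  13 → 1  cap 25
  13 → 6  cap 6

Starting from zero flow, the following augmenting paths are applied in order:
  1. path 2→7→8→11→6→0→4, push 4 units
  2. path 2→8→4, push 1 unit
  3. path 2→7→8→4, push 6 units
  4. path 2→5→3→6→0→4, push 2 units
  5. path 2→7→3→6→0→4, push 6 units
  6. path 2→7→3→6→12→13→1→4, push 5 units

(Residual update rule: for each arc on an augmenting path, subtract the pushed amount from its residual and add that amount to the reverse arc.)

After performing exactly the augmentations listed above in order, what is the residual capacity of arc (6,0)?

after path 1 (2→7→8→11→6→0→4, push 4): res(6,0)=16
after path 2 (2→8→4, push 1): res(6,0)=16
after path 3 (2→7→8→4, push 6): res(6,0)=16
after path 4 (2→5→3→6→0→4, push 2): res(6,0)=14
after path 5 (2→7→3→6→0→4, push 6): res(6,0)=8
after path 6 (2→7→3→6→12→13→1→4, push 5): res(6,0)=8

Residual capacity of (6,0): 8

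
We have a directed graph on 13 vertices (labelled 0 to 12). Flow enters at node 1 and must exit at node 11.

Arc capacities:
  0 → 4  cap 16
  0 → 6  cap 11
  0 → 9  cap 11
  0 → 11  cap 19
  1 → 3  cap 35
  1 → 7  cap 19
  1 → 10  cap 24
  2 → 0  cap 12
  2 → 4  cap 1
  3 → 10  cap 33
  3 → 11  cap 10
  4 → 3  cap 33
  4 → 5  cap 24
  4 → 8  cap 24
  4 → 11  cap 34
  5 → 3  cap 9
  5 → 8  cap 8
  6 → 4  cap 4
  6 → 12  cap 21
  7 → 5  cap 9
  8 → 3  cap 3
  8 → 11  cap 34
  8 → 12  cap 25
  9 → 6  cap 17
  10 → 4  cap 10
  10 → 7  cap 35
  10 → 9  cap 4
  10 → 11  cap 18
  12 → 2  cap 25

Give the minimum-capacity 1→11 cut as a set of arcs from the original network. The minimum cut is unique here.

augment #1: 1→3→11 push 10
augment #2: 1→10→11 push 18
augment #3: 1→10→4→11 push 6
augment #4: 1→3→10→4→11 push 4
augment #5: 1→7→5→8→11 push 8
augment #6: 1→3→10→9→6→4→11 push 4
max flow = 50; residual-reachable set from 1 gives S-side
cut edges (S→T): {(3,11), (5,8), (10,4), (10,9), (10,11)} total cap 50

Min-cut arcs: {(3,11), (5,8), (10,4), (10,9), (10,11)} (total capacity 50)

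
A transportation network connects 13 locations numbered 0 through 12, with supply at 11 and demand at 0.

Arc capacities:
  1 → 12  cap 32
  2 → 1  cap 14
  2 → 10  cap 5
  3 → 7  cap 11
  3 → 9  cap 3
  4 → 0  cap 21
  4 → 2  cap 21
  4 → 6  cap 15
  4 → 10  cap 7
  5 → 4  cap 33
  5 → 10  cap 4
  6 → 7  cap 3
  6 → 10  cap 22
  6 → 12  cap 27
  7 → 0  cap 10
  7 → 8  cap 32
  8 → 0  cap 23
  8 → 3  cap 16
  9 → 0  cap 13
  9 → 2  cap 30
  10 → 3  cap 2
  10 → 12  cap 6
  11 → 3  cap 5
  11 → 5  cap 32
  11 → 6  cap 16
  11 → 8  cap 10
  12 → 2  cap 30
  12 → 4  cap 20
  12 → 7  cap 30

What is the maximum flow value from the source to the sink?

augment #1: 11→8→0 bottleneck 10, total now 10
augment #2: 11→3→7→0 bottleneck 5, total now 15
augment #3: 11→5→4→0 bottleneck 21, total now 36
augment #4: 11→6→7→0 bottleneck 3, total now 39
augment #5: 11→6→12→7→0 bottleneck 2, total now 41
augment #6: 11→5→10→3→9→0 bottleneck 2, total now 43
augment #7: 11→6→12→7→8→0 bottleneck 11, total now 54
augment #8: 11→5→10→12→7→8→0 bottleneck 2, total now 56
augment #9: 11→5→4→6→12→7→3→9→0 bottleneck 1, total now 57

Maximum flow value: 57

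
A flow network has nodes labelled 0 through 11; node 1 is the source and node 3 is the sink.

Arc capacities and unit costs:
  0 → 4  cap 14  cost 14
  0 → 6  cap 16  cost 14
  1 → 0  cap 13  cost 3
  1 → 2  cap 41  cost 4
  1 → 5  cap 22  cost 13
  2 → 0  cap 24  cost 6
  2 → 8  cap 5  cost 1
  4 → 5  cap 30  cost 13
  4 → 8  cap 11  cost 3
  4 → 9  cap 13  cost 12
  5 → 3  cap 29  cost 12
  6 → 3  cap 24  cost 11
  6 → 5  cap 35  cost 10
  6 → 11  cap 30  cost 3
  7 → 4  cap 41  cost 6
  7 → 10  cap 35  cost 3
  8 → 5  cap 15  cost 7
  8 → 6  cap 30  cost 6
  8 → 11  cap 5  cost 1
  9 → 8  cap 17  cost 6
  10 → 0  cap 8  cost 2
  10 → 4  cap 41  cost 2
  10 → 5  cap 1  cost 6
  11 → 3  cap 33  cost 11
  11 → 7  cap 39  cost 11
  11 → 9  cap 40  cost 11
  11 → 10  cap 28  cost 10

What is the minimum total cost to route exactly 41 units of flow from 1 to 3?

shortest-cost path #1: 1→2→8→11→3 push 5 @ unit cost 17 (adds 85)
shortest-cost path #2: 1→5→3 push 22 @ unit cost 25 (adds 550)
shortest-cost path #3: 1→0→6→3 push 13 @ unit cost 28 (adds 364)
shortest-cost path #4: 1→2→0→6→3 push 1 @ unit cost 35 (adds 35)
total cost = 1034

Minimum cost for 41 units: 1034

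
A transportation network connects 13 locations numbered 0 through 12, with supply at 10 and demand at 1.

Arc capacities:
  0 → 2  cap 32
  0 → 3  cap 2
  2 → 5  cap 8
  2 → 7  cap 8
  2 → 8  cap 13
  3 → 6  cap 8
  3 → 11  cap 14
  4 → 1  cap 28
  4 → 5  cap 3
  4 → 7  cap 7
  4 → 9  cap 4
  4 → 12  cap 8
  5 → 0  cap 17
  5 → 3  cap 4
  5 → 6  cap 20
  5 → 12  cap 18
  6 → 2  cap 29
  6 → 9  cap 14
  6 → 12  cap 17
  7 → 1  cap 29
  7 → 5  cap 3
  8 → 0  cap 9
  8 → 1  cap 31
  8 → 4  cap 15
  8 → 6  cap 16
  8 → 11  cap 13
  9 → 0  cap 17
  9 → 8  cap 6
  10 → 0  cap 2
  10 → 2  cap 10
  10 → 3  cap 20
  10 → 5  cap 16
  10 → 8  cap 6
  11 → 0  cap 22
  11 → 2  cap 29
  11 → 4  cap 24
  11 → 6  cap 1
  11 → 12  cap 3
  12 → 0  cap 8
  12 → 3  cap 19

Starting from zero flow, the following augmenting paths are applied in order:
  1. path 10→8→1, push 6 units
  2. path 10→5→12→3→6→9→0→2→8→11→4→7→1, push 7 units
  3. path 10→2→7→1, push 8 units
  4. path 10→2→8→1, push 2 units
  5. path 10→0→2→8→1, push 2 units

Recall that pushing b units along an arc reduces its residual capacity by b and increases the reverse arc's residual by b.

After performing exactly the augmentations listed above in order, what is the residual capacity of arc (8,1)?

Residual capacity of (8,1): 21

after path 1 (10→8→1, push 6): res(8,1)=25
after path 2 (10→5→12→3→6→9→0→2→8→11→4→7→1, push 7): res(8,1)=25
after path 3 (10→2→7→1, push 8): res(8,1)=25
after path 4 (10→2→8→1, push 2): res(8,1)=23
after path 5 (10→0→2→8→1, push 2): res(8,1)=21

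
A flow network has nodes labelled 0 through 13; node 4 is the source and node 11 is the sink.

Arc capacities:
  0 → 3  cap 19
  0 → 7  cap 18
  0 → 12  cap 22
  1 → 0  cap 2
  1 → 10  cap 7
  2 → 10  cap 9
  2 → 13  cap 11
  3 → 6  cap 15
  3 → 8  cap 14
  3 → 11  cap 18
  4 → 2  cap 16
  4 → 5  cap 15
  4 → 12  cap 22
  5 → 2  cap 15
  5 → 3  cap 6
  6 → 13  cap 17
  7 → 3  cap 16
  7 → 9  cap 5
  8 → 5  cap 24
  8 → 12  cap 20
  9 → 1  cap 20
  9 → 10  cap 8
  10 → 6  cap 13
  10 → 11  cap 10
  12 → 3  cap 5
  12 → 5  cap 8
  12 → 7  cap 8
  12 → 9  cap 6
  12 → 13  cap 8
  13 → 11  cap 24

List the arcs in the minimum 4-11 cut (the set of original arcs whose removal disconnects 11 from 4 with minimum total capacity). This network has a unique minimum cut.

Min-cut arcs: {(2,10), (2,13), (4,12), (5,3)} (total capacity 48)

augment #1: 4→2→10→11 push 9
augment #2: 4→2→13→11 push 7
augment #3: 4→5→3→11 push 6
augment #4: 4→12→3→11 push 5
augment #5: 4→12→13→11 push 8
augment #6: 4→5→2→13→11 push 4
augment #7: 4→12→7→3→11 push 7
augment #8: 4→12→9→10→11 push 1
augment #9: 4→12→7→3→6→13→11 push 1
max flow = 48; residual-reachable set from 4 gives S-side
cut edges (S→T): {(2,10), (2,13), (4,12), (5,3)} total cap 48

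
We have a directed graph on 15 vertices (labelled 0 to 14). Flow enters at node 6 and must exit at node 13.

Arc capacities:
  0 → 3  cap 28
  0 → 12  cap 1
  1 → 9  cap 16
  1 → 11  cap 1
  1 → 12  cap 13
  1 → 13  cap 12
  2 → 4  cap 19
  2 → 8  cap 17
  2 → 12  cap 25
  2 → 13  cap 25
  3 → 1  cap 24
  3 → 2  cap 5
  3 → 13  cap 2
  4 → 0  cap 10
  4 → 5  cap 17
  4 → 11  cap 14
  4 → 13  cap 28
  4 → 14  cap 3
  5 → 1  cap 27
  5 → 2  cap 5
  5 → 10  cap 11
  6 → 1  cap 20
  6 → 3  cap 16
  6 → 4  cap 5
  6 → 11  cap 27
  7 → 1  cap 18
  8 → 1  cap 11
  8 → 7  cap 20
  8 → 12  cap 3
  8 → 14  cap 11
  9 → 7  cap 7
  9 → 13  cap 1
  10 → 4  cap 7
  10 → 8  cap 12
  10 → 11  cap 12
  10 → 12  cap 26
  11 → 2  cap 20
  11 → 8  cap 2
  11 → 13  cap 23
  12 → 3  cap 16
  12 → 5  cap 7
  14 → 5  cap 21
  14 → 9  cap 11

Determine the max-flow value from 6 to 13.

augment #1: 6→1→13 bottleneck 12, total now 12
augment #2: 6→3→13 bottleneck 2, total now 14
augment #3: 6→4→13 bottleneck 5, total now 19
augment #4: 6→11→13 bottleneck 23, total now 42
augment #5: 6→1→9→13 bottleneck 1, total now 43
augment #6: 6→3→2→13 bottleneck 5, total now 48
augment #7: 6→11→2→13 bottleneck 4, total now 52
augment #8: 6→1→11→2→13 bottleneck 1, total now 53
augment #9: 6→1→12→5→2→13 bottleneck 5, total now 58
augment #10: 6→1→12→5→10→4→13 bottleneck 1, total now 59
augment #11: 6→3→1→12→5→10→4→13 bottleneck 1, total now 60

Maximum flow value: 60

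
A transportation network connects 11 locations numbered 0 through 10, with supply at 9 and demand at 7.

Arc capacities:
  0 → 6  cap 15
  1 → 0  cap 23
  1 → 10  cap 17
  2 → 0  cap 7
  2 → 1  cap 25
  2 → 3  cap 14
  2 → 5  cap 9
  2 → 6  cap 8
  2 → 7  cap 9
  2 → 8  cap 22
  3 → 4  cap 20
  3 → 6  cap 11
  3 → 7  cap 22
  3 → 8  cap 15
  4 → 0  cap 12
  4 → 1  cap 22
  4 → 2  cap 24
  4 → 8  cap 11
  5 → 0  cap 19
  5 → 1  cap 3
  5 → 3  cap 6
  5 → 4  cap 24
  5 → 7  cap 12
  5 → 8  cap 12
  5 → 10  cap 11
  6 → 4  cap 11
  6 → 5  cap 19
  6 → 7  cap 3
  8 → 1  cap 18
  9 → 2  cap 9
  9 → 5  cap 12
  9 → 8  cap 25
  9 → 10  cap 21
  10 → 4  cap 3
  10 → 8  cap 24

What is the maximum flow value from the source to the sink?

Maximum flow value: 39

augment #1: 9→2→7 bottleneck 9, total now 9
augment #2: 9→5→7 bottleneck 12, total now 21
augment #3: 9→8→1→0→6→7 bottleneck 3, total now 24
augment #4: 9→10→4→2→3→7 bottleneck 3, total now 27
augment #5: 9→8→1→0→6→5→3→7 bottleneck 6, total now 33
augment #6: 9→8→1→0→6→4→2→3→7 bottleneck 6, total now 39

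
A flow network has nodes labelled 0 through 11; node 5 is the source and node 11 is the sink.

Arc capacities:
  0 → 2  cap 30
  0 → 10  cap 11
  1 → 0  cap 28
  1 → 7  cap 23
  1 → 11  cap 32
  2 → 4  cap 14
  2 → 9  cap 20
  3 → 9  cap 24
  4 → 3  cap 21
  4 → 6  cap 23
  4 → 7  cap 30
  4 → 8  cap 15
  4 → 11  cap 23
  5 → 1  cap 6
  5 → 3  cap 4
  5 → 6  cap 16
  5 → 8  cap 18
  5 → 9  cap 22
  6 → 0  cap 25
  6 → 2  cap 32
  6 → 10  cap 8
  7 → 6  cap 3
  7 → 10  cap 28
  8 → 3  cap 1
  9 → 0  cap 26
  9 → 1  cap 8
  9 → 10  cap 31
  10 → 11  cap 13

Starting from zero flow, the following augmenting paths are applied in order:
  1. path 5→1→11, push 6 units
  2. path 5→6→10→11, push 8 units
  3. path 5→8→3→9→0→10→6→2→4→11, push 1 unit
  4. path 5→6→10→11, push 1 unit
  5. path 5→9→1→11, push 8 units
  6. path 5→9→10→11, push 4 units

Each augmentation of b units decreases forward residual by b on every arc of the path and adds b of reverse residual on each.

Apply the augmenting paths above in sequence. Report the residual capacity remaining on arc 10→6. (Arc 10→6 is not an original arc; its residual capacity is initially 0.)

after path 1 (5→1→11, push 6): res(10,6)=0
after path 2 (5→6→10→11, push 8): res(10,6)=8
after path 3 (5→8→3→9→0→10→6→2→4→11, push 1): res(10,6)=7
after path 4 (5→6→10→11, push 1): res(10,6)=8
after path 5 (5→9→1→11, push 8): res(10,6)=8
after path 6 (5→9→10→11, push 4): res(10,6)=8

Residual capacity of (10,6): 8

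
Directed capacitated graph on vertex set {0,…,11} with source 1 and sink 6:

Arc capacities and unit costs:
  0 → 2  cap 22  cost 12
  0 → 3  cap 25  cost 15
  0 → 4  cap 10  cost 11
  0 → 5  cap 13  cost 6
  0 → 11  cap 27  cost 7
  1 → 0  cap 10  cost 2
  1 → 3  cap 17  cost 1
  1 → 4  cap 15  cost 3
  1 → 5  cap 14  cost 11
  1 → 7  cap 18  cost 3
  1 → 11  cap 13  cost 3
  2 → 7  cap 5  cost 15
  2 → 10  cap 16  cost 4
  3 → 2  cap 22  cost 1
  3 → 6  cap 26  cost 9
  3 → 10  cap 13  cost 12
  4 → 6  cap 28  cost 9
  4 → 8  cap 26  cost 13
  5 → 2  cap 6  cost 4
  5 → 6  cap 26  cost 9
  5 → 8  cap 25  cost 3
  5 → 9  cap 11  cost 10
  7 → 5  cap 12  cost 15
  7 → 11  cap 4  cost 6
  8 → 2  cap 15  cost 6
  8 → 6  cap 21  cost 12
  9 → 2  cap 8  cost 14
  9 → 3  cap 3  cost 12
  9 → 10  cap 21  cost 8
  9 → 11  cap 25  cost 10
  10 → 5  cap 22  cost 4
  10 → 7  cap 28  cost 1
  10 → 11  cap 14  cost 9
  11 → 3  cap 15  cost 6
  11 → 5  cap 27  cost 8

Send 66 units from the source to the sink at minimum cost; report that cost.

shortest-cost path #1: 1→3→6 push 17 @ unit cost 10 (adds 170)
shortest-cost path #2: 1→4→6 push 15 @ unit cost 12 (adds 180)
shortest-cost path #3: 1→0→5→6 push 10 @ unit cost 17 (adds 170)
shortest-cost path #4: 1→11→3→6 push 9 @ unit cost 18 (adds 162)
shortest-cost path #5: 1→5→6 push 14 @ unit cost 20 (adds 280)
shortest-cost path #6: 1→11→5→6 push 1 @ unit cost 20 (adds 20)
total cost = 982

Minimum cost for 66 units: 982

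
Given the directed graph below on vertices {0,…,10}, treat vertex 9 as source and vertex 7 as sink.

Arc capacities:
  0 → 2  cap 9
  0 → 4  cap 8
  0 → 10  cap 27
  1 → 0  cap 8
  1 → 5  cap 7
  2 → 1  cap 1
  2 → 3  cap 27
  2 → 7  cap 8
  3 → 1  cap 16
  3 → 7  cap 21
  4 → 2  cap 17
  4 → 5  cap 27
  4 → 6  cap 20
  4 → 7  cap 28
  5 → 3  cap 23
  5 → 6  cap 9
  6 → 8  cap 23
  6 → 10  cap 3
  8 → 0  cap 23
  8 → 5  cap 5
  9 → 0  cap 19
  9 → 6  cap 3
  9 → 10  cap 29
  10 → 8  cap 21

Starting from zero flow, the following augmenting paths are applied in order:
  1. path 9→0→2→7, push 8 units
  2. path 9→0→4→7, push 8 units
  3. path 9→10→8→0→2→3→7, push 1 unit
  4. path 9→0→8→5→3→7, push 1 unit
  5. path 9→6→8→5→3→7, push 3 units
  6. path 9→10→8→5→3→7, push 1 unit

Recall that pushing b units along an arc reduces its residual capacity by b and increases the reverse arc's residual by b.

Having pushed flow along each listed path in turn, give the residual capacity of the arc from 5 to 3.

after path 1 (9→0→2→7, push 8): res(5,3)=23
after path 2 (9→0→4→7, push 8): res(5,3)=23
after path 3 (9→10→8→0→2→3→7, push 1): res(5,3)=23
after path 4 (9→0→8→5→3→7, push 1): res(5,3)=22
after path 5 (9→6→8→5→3→7, push 3): res(5,3)=19
after path 6 (9→10→8→5→3→7, push 1): res(5,3)=18

Residual capacity of (5,3): 18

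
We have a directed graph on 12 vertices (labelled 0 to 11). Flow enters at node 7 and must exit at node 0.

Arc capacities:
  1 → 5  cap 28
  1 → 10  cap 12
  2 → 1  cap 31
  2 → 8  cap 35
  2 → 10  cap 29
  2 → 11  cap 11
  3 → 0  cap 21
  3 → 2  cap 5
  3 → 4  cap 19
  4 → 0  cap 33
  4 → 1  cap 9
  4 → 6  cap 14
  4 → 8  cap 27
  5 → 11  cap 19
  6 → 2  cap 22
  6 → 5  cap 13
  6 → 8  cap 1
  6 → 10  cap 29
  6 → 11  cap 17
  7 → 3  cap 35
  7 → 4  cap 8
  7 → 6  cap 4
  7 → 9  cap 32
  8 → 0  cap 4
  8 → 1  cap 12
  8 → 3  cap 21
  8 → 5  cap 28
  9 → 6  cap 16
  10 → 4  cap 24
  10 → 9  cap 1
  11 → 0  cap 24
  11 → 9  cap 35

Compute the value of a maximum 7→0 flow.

Maximum flow value: 63

augment #1: 7→3→0 bottleneck 21, total now 21
augment #2: 7→4→0 bottleneck 8, total now 29
augment #3: 7→3→4→0 bottleneck 14, total now 43
augment #4: 7→6→8→0 bottleneck 1, total now 44
augment #5: 7→6→11→0 bottleneck 3, total now 47
augment #6: 7→9→6→11→0 bottleneck 14, total now 61
augment #7: 7→9→6→2→8→0 bottleneck 2, total now 63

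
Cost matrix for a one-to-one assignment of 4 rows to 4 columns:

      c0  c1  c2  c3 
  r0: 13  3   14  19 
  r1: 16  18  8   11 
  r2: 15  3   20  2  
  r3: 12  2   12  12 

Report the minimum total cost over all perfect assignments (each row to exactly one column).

one of 2 optimal assignments: row0→col0 (cost 13), row1→col2 (cost 8), row2→col3 (cost 2), row3→col1 (cost 2)
total = 13 + 8 + 2 + 2 = 25

Minimum assignment cost: 25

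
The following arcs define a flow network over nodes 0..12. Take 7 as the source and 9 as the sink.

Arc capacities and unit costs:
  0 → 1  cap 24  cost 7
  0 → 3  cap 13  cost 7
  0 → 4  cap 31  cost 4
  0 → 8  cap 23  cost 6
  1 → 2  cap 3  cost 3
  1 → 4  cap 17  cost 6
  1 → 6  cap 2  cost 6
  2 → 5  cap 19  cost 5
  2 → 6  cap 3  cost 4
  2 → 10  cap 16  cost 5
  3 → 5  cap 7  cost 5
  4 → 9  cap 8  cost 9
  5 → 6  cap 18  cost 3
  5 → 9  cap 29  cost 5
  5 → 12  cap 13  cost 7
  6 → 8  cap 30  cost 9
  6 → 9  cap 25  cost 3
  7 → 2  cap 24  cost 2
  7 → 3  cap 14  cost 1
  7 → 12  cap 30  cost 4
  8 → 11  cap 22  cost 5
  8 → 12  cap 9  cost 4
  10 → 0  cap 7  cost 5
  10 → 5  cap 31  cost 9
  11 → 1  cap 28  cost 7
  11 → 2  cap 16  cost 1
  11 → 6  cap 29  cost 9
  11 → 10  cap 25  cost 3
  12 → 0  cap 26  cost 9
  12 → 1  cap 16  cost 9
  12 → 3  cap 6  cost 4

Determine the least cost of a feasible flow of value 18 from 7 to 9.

Minimum cost for 18 units: 200

shortest-cost path #1: 7→2→6→9 push 3 @ unit cost 9 (adds 27)
shortest-cost path #2: 7→3→5→9 push 7 @ unit cost 11 (adds 77)
shortest-cost path #3: 7→2→5→9 push 8 @ unit cost 12 (adds 96)
total cost = 200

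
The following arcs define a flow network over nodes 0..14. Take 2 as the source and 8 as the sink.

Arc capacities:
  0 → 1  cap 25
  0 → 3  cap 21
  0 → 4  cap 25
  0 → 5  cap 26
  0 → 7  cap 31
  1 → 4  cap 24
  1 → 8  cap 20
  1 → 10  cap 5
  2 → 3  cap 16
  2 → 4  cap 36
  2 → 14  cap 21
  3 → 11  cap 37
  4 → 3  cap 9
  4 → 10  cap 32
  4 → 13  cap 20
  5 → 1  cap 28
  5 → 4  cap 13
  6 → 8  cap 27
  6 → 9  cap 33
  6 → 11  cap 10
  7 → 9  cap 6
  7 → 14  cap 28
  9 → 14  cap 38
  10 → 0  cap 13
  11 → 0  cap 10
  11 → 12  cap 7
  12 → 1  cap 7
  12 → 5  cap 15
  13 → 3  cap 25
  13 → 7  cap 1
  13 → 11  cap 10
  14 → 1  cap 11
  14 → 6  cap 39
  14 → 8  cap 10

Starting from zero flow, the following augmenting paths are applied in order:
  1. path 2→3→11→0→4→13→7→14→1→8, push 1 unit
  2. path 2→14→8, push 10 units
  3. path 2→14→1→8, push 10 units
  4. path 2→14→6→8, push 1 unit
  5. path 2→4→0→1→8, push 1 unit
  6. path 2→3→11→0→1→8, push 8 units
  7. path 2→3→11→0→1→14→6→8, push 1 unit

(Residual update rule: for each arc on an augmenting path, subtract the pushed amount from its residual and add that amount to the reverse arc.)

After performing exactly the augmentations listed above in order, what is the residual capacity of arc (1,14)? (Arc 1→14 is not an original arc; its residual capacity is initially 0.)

Residual capacity of (1,14): 10

after path 1 (2→3→11→0→4→13→7→14→1→8, push 1): res(1,14)=1
after path 2 (2→14→8, push 10): res(1,14)=1
after path 3 (2→14→1→8, push 10): res(1,14)=11
after path 4 (2→14→6→8, push 1): res(1,14)=11
after path 5 (2→4→0→1→8, push 1): res(1,14)=11
after path 6 (2→3→11→0→1→8, push 8): res(1,14)=11
after path 7 (2→3→11→0→1→14→6→8, push 1): res(1,14)=10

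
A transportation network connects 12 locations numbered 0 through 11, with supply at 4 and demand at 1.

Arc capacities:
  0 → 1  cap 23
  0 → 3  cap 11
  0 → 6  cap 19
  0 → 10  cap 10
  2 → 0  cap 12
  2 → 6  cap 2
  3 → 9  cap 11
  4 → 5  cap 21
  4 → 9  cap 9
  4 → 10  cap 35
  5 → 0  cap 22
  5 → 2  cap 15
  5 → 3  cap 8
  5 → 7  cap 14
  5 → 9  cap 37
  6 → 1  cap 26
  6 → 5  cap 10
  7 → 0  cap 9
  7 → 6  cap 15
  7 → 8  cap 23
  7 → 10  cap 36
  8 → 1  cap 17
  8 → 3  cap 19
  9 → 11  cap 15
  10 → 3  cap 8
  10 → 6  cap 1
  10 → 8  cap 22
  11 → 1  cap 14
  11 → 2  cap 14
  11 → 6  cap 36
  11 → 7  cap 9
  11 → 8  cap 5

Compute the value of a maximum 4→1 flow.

augment #1: 4→5→0→1 bottleneck 21, total now 21
augment #2: 4→9→11→1 bottleneck 9, total now 30
augment #3: 4→10→6→1 bottleneck 1, total now 31
augment #4: 4→10→8→1 bottleneck 17, total now 48
augment #5: 4→10→3→9→11→1 bottleneck 5, total now 53
augment #6: 4→10→3→9→11→6→1 bottleneck 1, total now 54

Maximum flow value: 54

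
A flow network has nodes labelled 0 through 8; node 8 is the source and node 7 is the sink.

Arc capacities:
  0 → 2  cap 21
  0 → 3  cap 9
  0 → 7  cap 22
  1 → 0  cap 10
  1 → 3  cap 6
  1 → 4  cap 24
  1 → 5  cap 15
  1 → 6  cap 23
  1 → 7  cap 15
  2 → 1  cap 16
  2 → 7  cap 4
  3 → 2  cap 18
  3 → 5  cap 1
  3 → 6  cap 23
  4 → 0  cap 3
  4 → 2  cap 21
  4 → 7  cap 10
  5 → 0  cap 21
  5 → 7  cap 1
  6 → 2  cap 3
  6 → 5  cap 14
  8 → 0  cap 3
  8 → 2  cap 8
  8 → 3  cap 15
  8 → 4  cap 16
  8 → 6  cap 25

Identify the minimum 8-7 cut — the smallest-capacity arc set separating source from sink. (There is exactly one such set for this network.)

Min-cut arcs: {(2,1), (2,7), (3,5), (4,0), (4,7), (6,5), (8,0)} (total capacity 51)

augment #1: 8→0→7 push 3
augment #2: 8→2→7 push 4
augment #3: 8→4→7 push 10
augment #4: 8→2→1→7 push 4
augment #5: 8→3→5→7 push 1
augment #6: 8→4→0→7 push 3
augment #7: 8→3→2→1→7 push 11
augment #8: 8→6→5→0→7 push 14
augment #9: 8→3→2→1→0→7 push 1
max flow = 51; residual-reachable set from 8 gives S-side
cut edges (S→T): {(2,1), (2,7), (3,5), (4,0), (4,7), (6,5), (8,0)} total cap 51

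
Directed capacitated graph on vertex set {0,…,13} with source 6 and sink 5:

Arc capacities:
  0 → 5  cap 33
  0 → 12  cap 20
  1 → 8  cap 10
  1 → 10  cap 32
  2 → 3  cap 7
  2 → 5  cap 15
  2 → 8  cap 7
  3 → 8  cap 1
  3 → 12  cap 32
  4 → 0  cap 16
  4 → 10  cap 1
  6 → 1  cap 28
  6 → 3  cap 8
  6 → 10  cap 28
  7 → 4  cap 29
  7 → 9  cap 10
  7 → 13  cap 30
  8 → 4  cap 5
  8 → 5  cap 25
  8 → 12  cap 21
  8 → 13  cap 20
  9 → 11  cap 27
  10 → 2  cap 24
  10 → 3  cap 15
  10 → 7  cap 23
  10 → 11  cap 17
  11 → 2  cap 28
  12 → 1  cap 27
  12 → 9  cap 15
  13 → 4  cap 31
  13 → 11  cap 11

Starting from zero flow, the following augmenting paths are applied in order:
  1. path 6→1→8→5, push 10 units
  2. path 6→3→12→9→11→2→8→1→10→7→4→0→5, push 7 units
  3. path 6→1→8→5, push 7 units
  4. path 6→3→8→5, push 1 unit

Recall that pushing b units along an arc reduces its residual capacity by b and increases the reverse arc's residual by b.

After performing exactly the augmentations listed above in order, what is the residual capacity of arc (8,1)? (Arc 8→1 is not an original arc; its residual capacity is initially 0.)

after path 1 (6→1→8→5, push 10): res(8,1)=10
after path 2 (6→3→12→9→11→2→8→1→10→7→4→0→5, push 7): res(8,1)=3
after path 3 (6→1→8→5, push 7): res(8,1)=10
after path 4 (6→3→8→5, push 1): res(8,1)=10

Residual capacity of (8,1): 10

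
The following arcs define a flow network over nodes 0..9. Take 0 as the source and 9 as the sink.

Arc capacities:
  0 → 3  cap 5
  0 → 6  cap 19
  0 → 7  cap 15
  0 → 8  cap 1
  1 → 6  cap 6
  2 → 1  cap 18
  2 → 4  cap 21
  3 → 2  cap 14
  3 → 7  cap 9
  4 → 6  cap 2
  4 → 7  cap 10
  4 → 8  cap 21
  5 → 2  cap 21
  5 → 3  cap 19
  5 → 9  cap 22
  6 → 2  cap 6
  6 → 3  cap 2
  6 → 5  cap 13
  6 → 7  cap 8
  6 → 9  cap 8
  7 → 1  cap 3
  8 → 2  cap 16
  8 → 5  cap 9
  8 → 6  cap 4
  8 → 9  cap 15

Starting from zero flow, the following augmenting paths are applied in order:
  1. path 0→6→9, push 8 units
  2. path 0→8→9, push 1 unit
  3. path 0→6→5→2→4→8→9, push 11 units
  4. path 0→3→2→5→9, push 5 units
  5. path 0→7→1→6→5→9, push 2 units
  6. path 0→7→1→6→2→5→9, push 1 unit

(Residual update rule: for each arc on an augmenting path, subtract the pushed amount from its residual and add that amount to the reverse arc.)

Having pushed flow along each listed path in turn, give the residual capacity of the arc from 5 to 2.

Residual capacity of (5,2): 16

after path 1 (0→6→9, push 8): res(5,2)=21
after path 2 (0→8→9, push 1): res(5,2)=21
after path 3 (0→6→5→2→4→8→9, push 11): res(5,2)=10
after path 4 (0→3→2→5→9, push 5): res(5,2)=15
after path 5 (0→7→1→6→5→9, push 2): res(5,2)=15
after path 6 (0→7→1→6→2→5→9, push 1): res(5,2)=16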